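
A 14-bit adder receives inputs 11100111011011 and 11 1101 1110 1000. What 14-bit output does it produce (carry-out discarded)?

11011111000011

  11100111011011
+ 11110111101000
= 11011111000011  (discard carry-out 1)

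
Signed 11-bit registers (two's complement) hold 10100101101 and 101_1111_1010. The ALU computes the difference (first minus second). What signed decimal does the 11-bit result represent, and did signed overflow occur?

10100101101 = -723 (signed)
101_1111_1010 → 10111111010 = -518 (signed)
Subtract via negate-and-add: invert 10111111010 + 1 = 01000000110 (i.e. 518).
  10100101101
+ 01000000110
= 11100110011
Result 11100110011: MSB = 1 → 1843 − 2048 = -205.
Addends (after negating the subtrahend) have opposite signs, so signed overflow cannot occur.

-205; no overflow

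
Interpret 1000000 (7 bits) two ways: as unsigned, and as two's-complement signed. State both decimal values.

unsigned = 64, signed = -64

Unsigned: 1000000 = 64.
Signed: MSB=1 → 64 − 128 = -64.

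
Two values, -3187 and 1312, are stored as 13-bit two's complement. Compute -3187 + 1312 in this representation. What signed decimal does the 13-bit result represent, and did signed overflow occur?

-3187 → 1001110001101
1312 → 0010100100000
  1001110001101
+ 0010100100000
= 1100010101101
Result 1100010101101: MSB = 1 → 6317 − 8192 = -1875.
Addends have opposite signs, so signed overflow cannot occur.

-1875; no overflow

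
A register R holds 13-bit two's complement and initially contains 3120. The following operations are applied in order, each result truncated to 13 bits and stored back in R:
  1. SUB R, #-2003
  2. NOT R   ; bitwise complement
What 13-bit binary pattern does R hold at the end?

0101111111100

Start: R = 3120 = 0110000110000.
R = 3120 − (-2003) = 5123; wraps to -3069 = 1010000000011
R = NOT 1010000000011 = 0101111111100 = 3068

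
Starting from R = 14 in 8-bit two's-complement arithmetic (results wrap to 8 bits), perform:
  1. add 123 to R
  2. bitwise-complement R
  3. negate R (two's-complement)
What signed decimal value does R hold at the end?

Start: R = 14 = 00001110.
R = 14 + 123 = 137; wraps to -119 = 10001001
R = NOT 10001001 = 01110110 = 118
R = −(118) = -118 = 10001010

-118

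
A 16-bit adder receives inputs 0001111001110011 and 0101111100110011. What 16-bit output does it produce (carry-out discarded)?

0111110110100110

  0001111001110011
+ 0101111100110011
= 0111110110100110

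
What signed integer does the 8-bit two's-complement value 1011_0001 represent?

MSB is 1, so the value is negative.
Invert: 01001110. Add 1: 01001111 = 79. So the value is −79.

-79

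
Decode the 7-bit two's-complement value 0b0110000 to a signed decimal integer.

MSB is 0, so the value is non-negative: 0110000 = 48.

48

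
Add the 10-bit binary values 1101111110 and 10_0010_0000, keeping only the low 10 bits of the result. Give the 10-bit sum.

  1101111110
+ 1000100000
= 0110011110  (discard carry-out 1)

0110011110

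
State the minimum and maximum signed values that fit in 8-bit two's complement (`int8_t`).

min = -128, max = 127

Minimum: −2^7 = -128.
Maximum: 2^7 − 1 = 127.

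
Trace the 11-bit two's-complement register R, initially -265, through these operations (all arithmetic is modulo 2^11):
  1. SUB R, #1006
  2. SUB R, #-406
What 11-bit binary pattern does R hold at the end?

10010011111

Start: R = -265 = 11011110111.
R = -265 − 1006 = -1271; wraps to 777 = 01100001001
R = 777 − (-406) = 1183; wraps to -865 = 10010011111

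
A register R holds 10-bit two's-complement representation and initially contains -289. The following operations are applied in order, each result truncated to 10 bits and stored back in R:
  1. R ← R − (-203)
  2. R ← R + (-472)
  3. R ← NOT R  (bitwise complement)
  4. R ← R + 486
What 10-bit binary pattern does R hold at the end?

0000010011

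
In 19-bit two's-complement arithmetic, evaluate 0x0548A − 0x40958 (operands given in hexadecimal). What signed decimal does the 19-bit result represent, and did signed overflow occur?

0x0548A = 0000101010010001010 = 21642 (signed)
0x40958 = 1000000100101011000 = -259752 (signed)
Subtract via negate-and-add: invert 1000000100101011000 + 1 = 0111111011010101000 (i.e. 259752).
  0000101010010001010
+ 0111111011010101000
= 1000100101100110010
Result 1000100101100110010: MSB = 1 → 281394 − 524288 = -242894.
Both addends (after negating the subtrahend) are non-negative but the stored result is negative: signed overflow. The true value 21642 − (-259752) = 281394 lies outside [-262144, 262143].

-242894; overflow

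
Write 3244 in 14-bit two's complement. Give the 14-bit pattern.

00110010101100

3244 is non-negative, so write it directly in 14 bits: 00110010101100.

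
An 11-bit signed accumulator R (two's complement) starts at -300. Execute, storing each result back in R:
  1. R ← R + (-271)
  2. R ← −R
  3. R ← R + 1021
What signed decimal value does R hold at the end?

Start: R = -300 = 11011010100.
R = -300 + (-271) = -571 = 10111000101
R = −(-571) = 571 = 01000111011
R = 571 + 1021 = 1592; wraps to -456 = 11000111000

-456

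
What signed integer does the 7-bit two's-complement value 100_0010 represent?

-62

MSB is 1, so the value is negative.
Invert: 0111101. Add 1: 0111110 = 62. So the value is −62.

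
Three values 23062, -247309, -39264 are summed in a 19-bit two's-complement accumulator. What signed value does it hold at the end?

23062 + (-247309) = -224247 (1001001010000001001)
-224247 + (-39264) = -263511 → wraps to 260777 (0111111101010101001)

260777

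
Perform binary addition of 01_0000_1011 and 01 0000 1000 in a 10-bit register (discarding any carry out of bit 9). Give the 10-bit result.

1000010011

  0100001011
+ 0100001000
= 1000010011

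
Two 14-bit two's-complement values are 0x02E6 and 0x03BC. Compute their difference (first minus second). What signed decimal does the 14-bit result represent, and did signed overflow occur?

-214; no overflow

0x02E6 = 00001011100110 = 742 (signed)
0x03BC = 00001110111100 = 956 (signed)
Subtract via negate-and-add: invert 00001110111100 + 1 = 11110001000100 (i.e. -956).
  00001011100110
+ 11110001000100
= 11111100101010
Result 11111100101010: MSB = 1 → 16170 − 16384 = -214.
Addends (after negating the subtrahend) have opposite signs, so signed overflow cannot occur.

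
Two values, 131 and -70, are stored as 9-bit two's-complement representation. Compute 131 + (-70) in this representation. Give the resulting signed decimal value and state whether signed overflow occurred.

61; no overflow

131 → 010000011
-70 → 110111010
  010000011
+ 110111010
= 000111101  (discard carry-out 1)
Result 000111101: MSB = 0 → value 61.
Addends have opposite signs, so signed overflow cannot occur.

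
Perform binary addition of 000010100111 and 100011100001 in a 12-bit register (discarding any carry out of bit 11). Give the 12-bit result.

100110001000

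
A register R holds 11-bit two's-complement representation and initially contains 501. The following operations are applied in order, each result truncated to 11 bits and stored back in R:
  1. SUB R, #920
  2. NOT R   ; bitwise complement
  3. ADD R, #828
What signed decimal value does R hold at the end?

-802

Start: R = 501 = 00111110101.
R = 501 − 920 = -419 = 11001011101
R = NOT 11001011101 = 00110100010 = 418
R = 418 + 828 = 1246; wraps to -802 = 10011011110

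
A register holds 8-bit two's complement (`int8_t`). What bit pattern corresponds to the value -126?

10000010

|-126| = 126 = 01111110 in 8 bits.
Invert the bits: 10000001. Add 1: 10000010.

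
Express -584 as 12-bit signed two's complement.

|-584| = 584 = 001001001000 in 12 bits.
Invert the bits: 110110110111. Add 1: 110110111000.

110110111000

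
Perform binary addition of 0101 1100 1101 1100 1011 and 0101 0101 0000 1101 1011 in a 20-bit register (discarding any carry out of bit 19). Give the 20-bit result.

10110001111010100110

  01011100110111001011
+ 01010101000011011011
= 10110001111010100110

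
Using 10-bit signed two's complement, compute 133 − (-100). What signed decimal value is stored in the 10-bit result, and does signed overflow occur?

133 → 0010000101
-100 → 1110011100
Subtract via negate-and-add: invert 1110011100 + 1 = 0001100100 (i.e. 100).
  0010000101
+ 0001100100
= 0011101001
Result 0011101001: MSB = 0 → value 233.
Both addends (after negating the subtrahend) are non-negative and so is the stored result: no signed overflow.

233; no overflow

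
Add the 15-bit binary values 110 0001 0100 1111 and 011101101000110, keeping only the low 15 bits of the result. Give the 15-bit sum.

001110010010101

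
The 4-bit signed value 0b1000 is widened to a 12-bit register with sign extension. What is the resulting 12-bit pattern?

MSB of 1000 is 1; replicate it into the new high bits.
11111111|1000 → 111111111000 (still -8).

111111111000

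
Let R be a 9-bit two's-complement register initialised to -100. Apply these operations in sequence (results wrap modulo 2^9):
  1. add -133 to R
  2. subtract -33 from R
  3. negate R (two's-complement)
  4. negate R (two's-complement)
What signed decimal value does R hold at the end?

Start: R = -100 = 110011100.
R = -100 + (-133) = -233 = 100010111
R = -233 − (-33) = -200 = 100111000
R = −(-200) = 200 = 011001000
R = −(200) = -200 = 100111000

-200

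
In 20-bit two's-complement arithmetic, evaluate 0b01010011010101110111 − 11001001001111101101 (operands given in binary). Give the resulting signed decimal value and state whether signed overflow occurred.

0b01010011010101110111 → 01010011010101110111 = 341367 (signed)
11001001001111101101 = -224275 (signed)
Subtract via negate-and-add: invert 11001001001111101101 + 1 = 00110110110000010011 (i.e. 224275).
  01010011010101110111
+ 00110110110000010011
= 10001010000110001010
Result 10001010000110001010: MSB = 1 → 565642 − 1048576 = -482934.
Both addends (after negating the subtrahend) are non-negative but the stored result is negative: signed overflow. The true value 341367 − (-224275) = 565642 lies outside [-524288, 524287].

-482934; overflow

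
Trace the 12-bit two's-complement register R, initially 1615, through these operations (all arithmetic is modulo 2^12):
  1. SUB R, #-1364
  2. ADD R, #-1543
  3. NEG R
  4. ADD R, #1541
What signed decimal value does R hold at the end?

105

Start: R = 1615 = 011001001111.
R = 1615 − (-1364) = 2979; wraps to -1117 = 101110100011
R = -1117 + (-1543) = -2660; wraps to 1436 = 010110011100
R = −(1436) = -1436 = 101001100100
R = -1436 + 1541 = 105 = 000001101001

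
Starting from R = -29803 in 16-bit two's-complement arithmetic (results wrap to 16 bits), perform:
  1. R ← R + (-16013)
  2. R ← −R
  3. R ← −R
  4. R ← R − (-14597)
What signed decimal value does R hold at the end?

-31219

Start: R = -29803 = 1000101110010101.
R = -29803 + (-16013) = -45816; wraps to 19720 = 0100110100001000
R = −(19720) = -19720 = 1011001011111000
R = −(-19720) = 19720 = 0100110100001000
R = 19720 − (-14597) = 34317; wraps to -31219 = 1000011000001101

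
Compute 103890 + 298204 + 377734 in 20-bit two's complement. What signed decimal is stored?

-268748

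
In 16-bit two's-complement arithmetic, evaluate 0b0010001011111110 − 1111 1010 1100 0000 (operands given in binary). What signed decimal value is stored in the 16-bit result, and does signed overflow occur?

10302; no overflow

0b0010001011111110 → 0010001011111110 = 8958 (signed)
1111 1010 1100 0000 → 1111101011000000 = -1344 (signed)
Subtract via negate-and-add: invert 1111101011000000 + 1 = 0000010101000000 (i.e. 1344).
  0010001011111110
+ 0000010101000000
= 0010100000111110
Result 0010100000111110: MSB = 0 → value 10302.
Both addends (after negating the subtrahend) are non-negative and so is the stored result: no signed overflow.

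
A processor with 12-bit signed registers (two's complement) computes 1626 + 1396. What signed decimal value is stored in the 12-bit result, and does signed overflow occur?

-1074; overflow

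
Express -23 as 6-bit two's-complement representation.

|-23| = 23 = 010111 in 6 bits.
Invert the bits: 101000. Add 1: 101001.

101001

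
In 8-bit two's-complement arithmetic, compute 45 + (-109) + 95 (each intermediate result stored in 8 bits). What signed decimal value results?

31

45 + (-109) = -64 (11000000)
-64 + 95 = 31 (00011111)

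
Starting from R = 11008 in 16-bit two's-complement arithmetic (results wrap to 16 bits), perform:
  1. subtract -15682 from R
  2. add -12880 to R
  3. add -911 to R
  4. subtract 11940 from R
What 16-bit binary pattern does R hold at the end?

0000001110111111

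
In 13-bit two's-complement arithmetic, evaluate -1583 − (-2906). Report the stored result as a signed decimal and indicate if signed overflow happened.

1323; no overflow

-1583 → 1100111010001
-2906 → 1010010100110
Subtract via negate-and-add: invert 1010010100110 + 1 = 0101101011010 (i.e. 2906).
  1100111010001
+ 0101101011010
= 0010100101011  (discard carry-out 1)
Result 0010100101011: MSB = 0 → value 1323.
Addends (after negating the subtrahend) have opposite signs, so signed overflow cannot occur.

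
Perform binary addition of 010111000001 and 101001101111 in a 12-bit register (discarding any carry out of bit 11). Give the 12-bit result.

000000110000

  010111000001
+ 101001101111
= 000000110000  (discard carry-out 1)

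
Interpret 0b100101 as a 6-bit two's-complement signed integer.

-27

MSB is 1, so the value is negative.
Unsigned reading: 37. Subtract 2^6 = 64: 37 − 64 = -27.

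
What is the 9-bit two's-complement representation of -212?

100101100

|-212| = 212 = 011010100 in 9 bits.
Invert the bits: 100101011. Add 1: 100101100.
Check: 100101100 reads as 300 − 512 = -212.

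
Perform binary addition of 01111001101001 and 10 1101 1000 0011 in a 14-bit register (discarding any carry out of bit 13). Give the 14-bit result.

  01111001101001
+ 10110110000011
= 00101111101100  (discard carry-out 1)

00101111101100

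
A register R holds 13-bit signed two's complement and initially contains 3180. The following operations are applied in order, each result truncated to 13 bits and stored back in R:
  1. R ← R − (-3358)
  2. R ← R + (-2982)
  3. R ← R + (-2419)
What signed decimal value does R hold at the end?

Start: R = 3180 = 0110001101100.
R = 3180 − (-3358) = 6538; wraps to -1654 = 1100110001010
R = -1654 + (-2982) = -4636; wraps to 3556 = 0110111100100
R = 3556 + (-2419) = 1137 = 0010001110001

1137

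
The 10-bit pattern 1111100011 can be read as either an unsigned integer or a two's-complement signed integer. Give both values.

Unsigned: 1111100011 = 995.
Signed: MSB=1 → 995 − 1024 = -29.

unsigned = 995, signed = -29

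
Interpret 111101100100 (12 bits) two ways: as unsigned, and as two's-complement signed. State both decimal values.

unsigned = 3940, signed = -156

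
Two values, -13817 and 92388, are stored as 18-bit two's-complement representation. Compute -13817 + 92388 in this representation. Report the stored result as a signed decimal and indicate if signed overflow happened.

78571; no overflow

-13817 → 111100101000000111
92388 → 010110100011100100
  111100101000000111
+ 010110100011100100
= 010011001011101011  (discard carry-out 1)
Result 010011001011101011: MSB = 0 → value 78571.
Addends have opposite signs, so signed overflow cannot occur.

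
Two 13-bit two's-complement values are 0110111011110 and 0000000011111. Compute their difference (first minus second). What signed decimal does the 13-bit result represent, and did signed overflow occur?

3519; no overflow

0110111011110 = 3550 (signed)
0000000011111 = 31 (signed)
Subtract via negate-and-add: invert 0000000011111 + 1 = 1111111100001 (i.e. -31).
  0110111011110
+ 1111111100001
= 0110110111111  (discard carry-out 1)
Result 0110110111111: MSB = 0 → value 3519.
Addends (after negating the subtrahend) have opposite signs, so signed overflow cannot occur.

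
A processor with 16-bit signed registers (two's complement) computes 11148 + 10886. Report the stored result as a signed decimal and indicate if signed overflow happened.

22034; no overflow

11148 → 0010101110001100
10886 → 0010101010000110
  0010101110001100
+ 0010101010000110
= 0101011000010010
Result 0101011000010010: MSB = 0 → value 22034.
Both addends are non-negative and so is the stored result: no signed overflow.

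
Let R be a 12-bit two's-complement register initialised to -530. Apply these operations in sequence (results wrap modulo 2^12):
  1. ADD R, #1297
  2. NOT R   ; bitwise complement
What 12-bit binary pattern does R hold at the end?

110100000000

Start: R = -530 = 110111101110.
R = -530 + 1297 = 767 = 001011111111
R = NOT 001011111111 = 110100000000 = -768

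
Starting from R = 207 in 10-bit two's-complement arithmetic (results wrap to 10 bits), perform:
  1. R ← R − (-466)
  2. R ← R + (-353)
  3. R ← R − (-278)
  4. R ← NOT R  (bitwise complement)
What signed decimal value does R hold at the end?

425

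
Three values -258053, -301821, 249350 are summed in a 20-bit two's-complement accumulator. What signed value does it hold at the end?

-310524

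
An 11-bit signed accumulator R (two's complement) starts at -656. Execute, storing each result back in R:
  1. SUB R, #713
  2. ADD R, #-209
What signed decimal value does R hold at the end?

Start: R = -656 = 10101110000.
R = -656 − 713 = -1369; wraps to 679 = 01010100111
R = 679 + (-209) = 470 = 00111010110

470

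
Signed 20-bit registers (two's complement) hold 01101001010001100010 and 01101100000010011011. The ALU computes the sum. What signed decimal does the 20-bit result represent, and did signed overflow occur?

-174851; overflow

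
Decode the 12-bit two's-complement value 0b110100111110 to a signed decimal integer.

-706

MSB is 1, so the value is negative.
Invert: 001011000001. Add 1: 001011000010 = 706. So the value is −706.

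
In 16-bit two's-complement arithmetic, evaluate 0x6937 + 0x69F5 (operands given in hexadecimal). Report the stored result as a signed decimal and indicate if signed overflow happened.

-11476; overflow

0x6937 = 0110100100110111 = 26935 (signed)
0x69F5 = 0110100111110101 = 27125 (signed)
  0110100100110111
+ 0110100111110101
= 1101001100101100
Result 1101001100101100: MSB = 1 → 54060 − 65536 = -11476.
Both addends are non-negative but the stored result is negative: signed overflow. The true value 26935 + 27125 = 54060 lies outside [-32768, 32767].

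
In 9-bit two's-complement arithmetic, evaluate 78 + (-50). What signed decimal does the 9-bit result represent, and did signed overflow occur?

28; no overflow

78 → 001001110
-50 → 111001110
  001001110
+ 111001110
= 000011100  (discard carry-out 1)
Result 000011100: MSB = 0 → value 28.
Addends have opposite signs, so signed overflow cannot occur.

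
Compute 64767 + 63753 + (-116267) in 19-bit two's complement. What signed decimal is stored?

12253

64767 + 63753 = 128520 (0011111011000001000)
128520 + (-116267) = 12253 (0000010111111011101)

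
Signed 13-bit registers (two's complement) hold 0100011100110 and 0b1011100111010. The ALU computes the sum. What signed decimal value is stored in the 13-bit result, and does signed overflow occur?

0100011100110 = 2278 (signed)
0b1011100111010 → 1011100111010 = -2246 (signed)
  0100011100110
+ 1011100111010
= 0000000100000  (discard carry-out 1)
Result 0000000100000: MSB = 0 → value 32.
Addends have opposite signs, so signed overflow cannot occur.

32; no overflow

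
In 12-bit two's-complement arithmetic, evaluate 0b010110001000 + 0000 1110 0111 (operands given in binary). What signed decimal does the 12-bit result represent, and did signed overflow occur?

1647; no overflow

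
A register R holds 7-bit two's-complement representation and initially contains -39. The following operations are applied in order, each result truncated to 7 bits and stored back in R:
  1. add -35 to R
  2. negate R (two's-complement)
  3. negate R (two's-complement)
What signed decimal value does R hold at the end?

54

Start: R = -39 = 1011001.
R = -39 + (-35) = -74; wraps to 54 = 0110110
R = −(54) = -54 = 1001010
R = −(-54) = 54 = 0110110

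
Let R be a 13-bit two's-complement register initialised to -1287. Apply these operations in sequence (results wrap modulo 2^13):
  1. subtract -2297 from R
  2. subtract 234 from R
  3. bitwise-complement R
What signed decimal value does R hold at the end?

Start: R = -1287 = 1101011111001.
R = -1287 − (-2297) = 1010 = 0001111110010
R = 1010 − 234 = 776 = 0001100001000
R = NOT 0001100001000 = 1110011110111 = -777

-777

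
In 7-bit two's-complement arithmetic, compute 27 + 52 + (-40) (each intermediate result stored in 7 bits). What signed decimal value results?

39

27 + 52 = 79 → wraps to -49 (1001111)
-49 + (-40) = -89 → wraps to 39 (0100111)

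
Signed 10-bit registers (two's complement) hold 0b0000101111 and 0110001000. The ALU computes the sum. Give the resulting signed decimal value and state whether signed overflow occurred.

439; no overflow

0b0000101111 → 0000101111 = 47 (signed)
0110001000 = 392 (signed)
  0000101111
+ 0110001000
= 0110110111
Result 0110110111: MSB = 0 → value 439.
Both addends are non-negative and so is the stored result: no signed overflow.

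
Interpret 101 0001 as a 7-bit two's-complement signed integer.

-47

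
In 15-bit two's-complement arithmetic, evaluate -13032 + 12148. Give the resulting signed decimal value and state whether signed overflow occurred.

-884; no overflow

-13032 → 100110100011000
12148 → 010111101110100
  100110100011000
+ 010111101110100
= 111110010001100
Result 111110010001100: MSB = 1 → 31884 − 32768 = -884.
Addends have opposite signs, so signed overflow cannot occur.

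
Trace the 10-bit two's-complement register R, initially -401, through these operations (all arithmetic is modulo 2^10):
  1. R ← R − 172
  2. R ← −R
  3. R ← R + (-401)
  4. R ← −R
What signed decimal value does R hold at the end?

-172

Start: R = -401 = 1001101111.
R = -401 − 172 = -573; wraps to 451 = 0111000011
R = −(451) = -451 = 1000111101
R = -451 + (-401) = -852; wraps to 172 = 0010101100
R = −(172) = -172 = 1101010100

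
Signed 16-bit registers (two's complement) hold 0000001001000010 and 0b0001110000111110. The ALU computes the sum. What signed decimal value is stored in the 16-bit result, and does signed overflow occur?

7808; no overflow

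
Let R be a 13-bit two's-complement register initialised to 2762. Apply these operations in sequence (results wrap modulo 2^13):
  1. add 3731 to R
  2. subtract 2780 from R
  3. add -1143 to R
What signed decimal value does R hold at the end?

2570

Start: R = 2762 = 0101011001010.
R = 2762 + 3731 = 6493; wraps to -1699 = 1100101011101
R = -1699 − 2780 = -4479; wraps to 3713 = 0111010000001
R = 3713 + (-1143) = 2570 = 0101000001010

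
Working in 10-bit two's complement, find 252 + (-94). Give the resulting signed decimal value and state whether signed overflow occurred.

158; no overflow

252 → 0011111100
-94 → 1110100010
  0011111100
+ 1110100010
= 0010011110  (discard carry-out 1)
Result 0010011110: MSB = 0 → value 158.
Addends have opposite signs, so signed overflow cannot occur.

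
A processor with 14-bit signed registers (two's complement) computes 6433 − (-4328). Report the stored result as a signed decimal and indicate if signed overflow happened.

-5623; overflow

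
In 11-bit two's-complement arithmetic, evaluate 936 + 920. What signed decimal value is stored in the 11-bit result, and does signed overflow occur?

936 → 01110101000
920 → 01110011000
  01110101000
+ 01110011000
= 11101000000
Result 11101000000: MSB = 1 → 1856 − 2048 = -192.
Both addends are non-negative but the stored result is negative: signed overflow. The true value 936 + 920 = 1856 lies outside [-1024, 1023].

-192; overflow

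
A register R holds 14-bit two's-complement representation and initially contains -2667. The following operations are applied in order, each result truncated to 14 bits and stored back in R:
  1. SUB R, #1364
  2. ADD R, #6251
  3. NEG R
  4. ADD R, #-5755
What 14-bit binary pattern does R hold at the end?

Start: R = -2667 = 11010110010101.
R = -2667 − 1364 = -4031 = 11000001000001
R = -4031 + 6251 = 2220 = 00100010101100
R = −(2220) = -2220 = 11011101010100
R = -2220 + (-5755) = -7975 = 10000011011001

10000011011001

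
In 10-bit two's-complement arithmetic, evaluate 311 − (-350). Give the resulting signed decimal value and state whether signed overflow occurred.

-363; overflow

311 → 0100110111
-350 → 1010100010
Subtract via negate-and-add: invert 1010100010 + 1 = 0101011110 (i.e. 350).
  0100110111
+ 0101011110
= 1010010101
Result 1010010101: MSB = 1 → 661 − 1024 = -363.
Both addends (after negating the subtrahend) are non-negative but the stored result is negative: signed overflow. The true value 311 − (-350) = 661 lies outside [-512, 511].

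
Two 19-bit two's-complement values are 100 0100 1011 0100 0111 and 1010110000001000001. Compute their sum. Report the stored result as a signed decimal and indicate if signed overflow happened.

100 0100 1011 0100 0111 → 1000100101101000111 = -242873 (signed)
1010110000001000001 = -171967 (signed)
  1000100101101000111
+ 1010110000001000001
= 0011010101110001000  (discard carry-out 1)
Result 0011010101110001000: MSB = 0 → value 109448.
Both addends are negative but the stored result is non-negative: signed overflow. The true value -242873 + (-171967) = -414840 lies outside [-262144, 262143].

109448; overflow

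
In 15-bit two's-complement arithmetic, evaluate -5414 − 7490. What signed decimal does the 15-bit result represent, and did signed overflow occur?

-5414 → 110101011011010
7490 → 001110101000010
Subtract via negate-and-add: invert 001110101000010 + 1 = 110001010111110 (i.e. -7490).
  110101011011010
+ 110001010111110
= 100110110011000  (discard carry-out 1)
Result 100110110011000: MSB = 1 → 19864 − 32768 = -12904.
Both addends (after negating the subtrahend) are negative and so is the stored result: no signed overflow.

-12904; no overflow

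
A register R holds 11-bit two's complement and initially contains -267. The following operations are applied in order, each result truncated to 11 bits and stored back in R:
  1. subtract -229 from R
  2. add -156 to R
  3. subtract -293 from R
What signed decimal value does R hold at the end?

Start: R = -267 = 11011110101.
R = -267 − (-229) = -38 = 11111011010
R = -38 + (-156) = -194 = 11100111110
R = -194 − (-293) = 99 = 00001100011

99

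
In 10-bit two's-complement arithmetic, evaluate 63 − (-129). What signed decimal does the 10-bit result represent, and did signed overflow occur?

192; no overflow

63 → 0000111111
-129 → 1101111111
Subtract via negate-and-add: invert 1101111111 + 1 = 0010000001 (i.e. 129).
  0000111111
+ 0010000001
= 0011000000
Result 0011000000: MSB = 0 → value 192.
Both addends (after negating the subtrahend) are non-negative and so is the stored result: no signed overflow.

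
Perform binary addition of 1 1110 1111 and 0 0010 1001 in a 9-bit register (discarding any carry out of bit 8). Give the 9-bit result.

000011000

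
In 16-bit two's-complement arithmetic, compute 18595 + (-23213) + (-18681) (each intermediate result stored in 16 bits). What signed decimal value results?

18595 + (-23213) = -4618 (1110110111110110)
-4618 + (-18681) = -23299 (1010010011111101)

-23299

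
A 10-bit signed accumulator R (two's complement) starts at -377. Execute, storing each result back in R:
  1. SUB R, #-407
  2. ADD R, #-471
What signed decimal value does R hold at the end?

-441

Start: R = -377 = 1010000111.
R = -377 − (-407) = 30 = 0000011110
R = 30 + (-471) = -441 = 1001000111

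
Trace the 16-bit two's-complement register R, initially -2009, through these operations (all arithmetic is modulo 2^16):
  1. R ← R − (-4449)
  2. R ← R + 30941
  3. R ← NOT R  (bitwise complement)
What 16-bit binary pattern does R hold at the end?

0111110110011010

Start: R = -2009 = 1111100000100111.
R = -2009 − (-4449) = 2440 = 0000100110001000
R = 2440 + 30941 = 33381; wraps to -32155 = 1000001001100101
R = NOT 1000001001100101 = 0111110110011010 = 32154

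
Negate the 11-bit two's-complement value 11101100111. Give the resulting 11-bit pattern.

00010011001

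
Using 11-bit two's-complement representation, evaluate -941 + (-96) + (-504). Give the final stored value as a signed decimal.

-941 + (-96) = -1037 → wraps to 1011 (01111110011)
1011 + (-504) = 507 (00111111011)

507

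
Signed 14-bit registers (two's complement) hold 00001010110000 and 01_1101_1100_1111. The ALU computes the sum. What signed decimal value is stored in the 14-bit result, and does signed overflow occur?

-8065; overflow

00001010110000 = 688 (signed)
01_1101_1100_1111 → 01110111001111 = 7631 (signed)
  00001010110000
+ 01110111001111
= 10000001111111
Result 10000001111111: MSB = 1 → 8319 − 16384 = -8065.
Both addends are non-negative but the stored result is negative: signed overflow. The true value 688 + 7631 = 8319 lies outside [-8192, 8191].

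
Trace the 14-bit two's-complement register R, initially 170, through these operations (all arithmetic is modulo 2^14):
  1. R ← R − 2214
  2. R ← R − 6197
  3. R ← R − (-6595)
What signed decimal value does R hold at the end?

-1646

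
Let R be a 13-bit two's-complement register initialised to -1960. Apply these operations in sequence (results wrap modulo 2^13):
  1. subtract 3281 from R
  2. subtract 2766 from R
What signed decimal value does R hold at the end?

Start: R = -1960 = 1100001011000.
R = -1960 − 3281 = -5241; wraps to 2951 = 0101110000111
R = 2951 − 2766 = 185 = 0000010111001

185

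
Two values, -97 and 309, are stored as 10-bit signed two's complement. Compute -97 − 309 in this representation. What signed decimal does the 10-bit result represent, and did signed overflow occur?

-97 → 1110011111
309 → 0100110101
Subtract via negate-and-add: invert 0100110101 + 1 = 1011001011 (i.e. -309).
  1110011111
+ 1011001011
= 1001101010  (discard carry-out 1)
Result 1001101010: MSB = 1 → 618 − 1024 = -406.
Both addends (after negating the subtrahend) are negative and so is the stored result: no signed overflow.

-406; no overflow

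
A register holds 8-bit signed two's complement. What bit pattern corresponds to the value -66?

|-66| = 66 = 01000010 in 8 bits.
Invert the bits: 10111101. Add 1: 10111110.
Check: 10111110 reads as 190 − 256 = -66.

10111110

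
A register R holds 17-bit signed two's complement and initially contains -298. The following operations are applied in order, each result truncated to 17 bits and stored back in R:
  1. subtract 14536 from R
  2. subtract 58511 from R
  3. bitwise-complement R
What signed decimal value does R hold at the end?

Start: R = -298 = 11111111011010110.
R = -298 − 14536 = -14834 = 11100011000001110
R = -14834 − 58511 = -73345; wraps to 57727 = 01110000101111111
R = NOT 01110000101111111 = 10001111010000000 = -57728

-57728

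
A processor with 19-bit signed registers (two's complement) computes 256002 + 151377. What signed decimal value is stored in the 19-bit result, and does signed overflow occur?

-116909; overflow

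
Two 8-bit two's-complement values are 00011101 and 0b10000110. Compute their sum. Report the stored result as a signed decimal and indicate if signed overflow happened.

-93; no overflow

00011101 = 29 (signed)
0b10000110 → 10000110 = -122 (signed)
  00011101
+ 10000110
= 10100011
Result 10100011: MSB = 1 → 163 − 256 = -93.
Addends have opposite signs, so signed overflow cannot occur.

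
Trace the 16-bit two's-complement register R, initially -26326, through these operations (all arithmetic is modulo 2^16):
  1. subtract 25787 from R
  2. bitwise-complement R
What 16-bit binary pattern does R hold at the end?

1100101110010000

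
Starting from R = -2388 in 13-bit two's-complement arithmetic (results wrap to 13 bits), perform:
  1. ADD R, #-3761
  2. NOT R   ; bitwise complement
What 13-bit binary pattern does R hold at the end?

Start: R = -2388 = 1011010101100.
R = -2388 + (-3761) = -6149; wraps to 2043 = 0011111111011
R = NOT 0011111111011 = 1100000000100 = -2044

1100000000100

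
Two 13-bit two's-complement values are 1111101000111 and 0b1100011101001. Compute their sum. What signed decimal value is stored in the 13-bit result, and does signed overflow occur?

1111101000111 = -185 (signed)
0b1100011101001 → 1100011101001 = -1815 (signed)
  1111101000111
+ 1100011101001
= 1100000110000  (discard carry-out 1)
Result 1100000110000: MSB = 1 → 6192 − 8192 = -2000.
Both addends are negative and so is the stored result: no signed overflow.

-2000; no overflow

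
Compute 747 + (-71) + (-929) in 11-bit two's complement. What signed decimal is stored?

747 + (-71) = 676 (01010100100)
676 + (-929) = -253 (11100000011)

-253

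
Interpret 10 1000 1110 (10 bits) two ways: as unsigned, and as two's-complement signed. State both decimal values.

Unsigned: 1010001110 = 654.
Signed: MSB=1 → 654 − 1024 = -370.

unsigned = 654, signed = -370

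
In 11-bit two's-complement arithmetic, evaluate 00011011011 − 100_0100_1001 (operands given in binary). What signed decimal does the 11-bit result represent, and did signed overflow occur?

-878; overflow

00011011011 = 219 (signed)
100_0100_1001 → 10001001001 = -951 (signed)
Subtract via negate-and-add: invert 10001001001 + 1 = 01110110111 (i.e. 951).
  00011011011
+ 01110110111
= 10010010010
Result 10010010010: MSB = 1 → 1170 − 2048 = -878.
Both addends (after negating the subtrahend) are non-negative but the stored result is negative: signed overflow. The true value 219 − (-951) = 1170 lies outside [-1024, 1023].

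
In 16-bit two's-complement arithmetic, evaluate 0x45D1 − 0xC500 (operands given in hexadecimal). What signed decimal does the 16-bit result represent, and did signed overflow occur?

0x45D1 = 0100010111010001 = 17873 (signed)
0xC500 = 1100010100000000 = -15104 (signed)
Subtract via negate-and-add: invert 1100010100000000 + 1 = 0011101100000000 (i.e. 15104).
  0100010111010001
+ 0011101100000000
= 1000000011010001
Result 1000000011010001: MSB = 1 → 32977 − 65536 = -32559.
Both addends (after negating the subtrahend) are non-negative but the stored result is negative: signed overflow. The true value 17873 − (-15104) = 32977 lies outside [-32768, 32767].

-32559; overflow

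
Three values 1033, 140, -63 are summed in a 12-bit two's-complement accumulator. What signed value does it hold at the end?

1033 + 140 = 1173 (010010010101)
1173 + (-63) = 1110 (010001010110)

1110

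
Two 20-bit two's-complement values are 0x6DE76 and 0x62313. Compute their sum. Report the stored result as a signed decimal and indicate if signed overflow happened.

-196215; overflow

0x6DE76 = 01101101111001110110 = 450166 (signed)
0x62313 = 01100010001100010011 = 402195 (signed)
  01101101111001110110
+ 01100010001100010011
= 11010000000110001001
Result 11010000000110001001: MSB = 1 → 852361 − 1048576 = -196215.
Both addends are non-negative but the stored result is negative: signed overflow. The true value 450166 + 402195 = 852361 lies outside [-524288, 524287].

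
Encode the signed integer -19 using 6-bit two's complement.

|-19| = 19 = 010011 in 6 bits.
Invert the bits: 101100. Add 1: 101101.

101101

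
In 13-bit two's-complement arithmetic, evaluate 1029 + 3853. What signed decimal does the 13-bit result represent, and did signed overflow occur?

-3310; overflow

1029 → 0010000000101
3853 → 0111100001101
  0010000000101
+ 0111100001101
= 1001100010010
Result 1001100010010: MSB = 1 → 4882 − 8192 = -3310.
Both addends are non-negative but the stored result is negative: signed overflow. The true value 1029 + 3853 = 4882 lies outside [-4096, 4095].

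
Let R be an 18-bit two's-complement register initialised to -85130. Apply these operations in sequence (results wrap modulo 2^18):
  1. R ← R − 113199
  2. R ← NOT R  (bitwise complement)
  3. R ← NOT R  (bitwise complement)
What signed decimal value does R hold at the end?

63815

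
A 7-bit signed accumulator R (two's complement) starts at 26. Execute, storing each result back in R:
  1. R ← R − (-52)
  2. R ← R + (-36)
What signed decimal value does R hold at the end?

Start: R = 26 = 0011010.
R = 26 − (-52) = 78; wraps to -50 = 1001110
R = -50 + (-36) = -86; wraps to 42 = 0101010

42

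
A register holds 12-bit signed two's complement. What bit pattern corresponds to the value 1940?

1940 is non-negative, so write it directly in 12 bits: 011110010100.

011110010100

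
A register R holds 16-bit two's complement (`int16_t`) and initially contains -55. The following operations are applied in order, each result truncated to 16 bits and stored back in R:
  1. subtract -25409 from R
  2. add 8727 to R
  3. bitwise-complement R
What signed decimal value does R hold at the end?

31454

Start: R = -55 = 1111111111001001.
R = -55 − (-25409) = 25354 = 0110001100001010
R = 25354 + 8727 = 34081; wraps to -31455 = 1000010100100001
R = NOT 1000010100100001 = 0111101011011110 = 31454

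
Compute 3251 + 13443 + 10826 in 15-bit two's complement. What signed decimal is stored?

3251 + 13443 = 16694 → wraps to -16074 (100000100110110)
-16074 + 10826 = -5248 (110101110000000)

-5248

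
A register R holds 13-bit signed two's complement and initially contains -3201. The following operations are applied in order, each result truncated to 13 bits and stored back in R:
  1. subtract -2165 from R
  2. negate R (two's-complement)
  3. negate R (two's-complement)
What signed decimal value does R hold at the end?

Start: R = -3201 = 1001101111111.
R = -3201 − (-2165) = -1036 = 1101111110100
R = −(-1036) = 1036 = 0010000001100
R = −(1036) = -1036 = 1101111110100

-1036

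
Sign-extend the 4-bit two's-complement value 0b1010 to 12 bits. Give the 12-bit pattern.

MSB of 1010 is 1; replicate it into the new high bits.
11111111|1010 → 111111111010 (still -6).

111111111010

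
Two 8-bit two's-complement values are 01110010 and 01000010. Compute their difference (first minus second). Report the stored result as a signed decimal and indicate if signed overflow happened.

48; no overflow

01110010 = 114 (signed)
01000010 = 66 (signed)
Subtract via negate-and-add: invert 01000010 + 1 = 10111110 (i.e. -66).
  01110010
+ 10111110
= 00110000  (discard carry-out 1)
Result 00110000: MSB = 0 → value 48.
Addends (after negating the subtrahend) have opposite signs, so signed overflow cannot occur.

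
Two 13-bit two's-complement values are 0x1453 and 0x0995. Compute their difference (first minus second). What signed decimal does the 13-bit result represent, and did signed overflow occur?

0x1453 = 1010001010011 = -2989 (signed)
0x0995 = 0100110010101 = 2453 (signed)
Subtract via negate-and-add: invert 0100110010101 + 1 = 1011001101011 (i.e. -2453).
  1010001010011
+ 1011001101011
= 0101010111110  (discard carry-out 1)
Result 0101010111110: MSB = 0 → value 2750.
Both addends (after negating the subtrahend) are negative but the stored result is non-negative: signed overflow. The true value -2989 − 2453 = -5442 lies outside [-4096, 4095].

2750; overflow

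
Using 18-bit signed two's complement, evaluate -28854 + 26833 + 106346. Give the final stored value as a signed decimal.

-28854 + 26833 = -2021 (111111100000011011)
-2021 + 106346 = 104325 (011001011110000101)

104325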